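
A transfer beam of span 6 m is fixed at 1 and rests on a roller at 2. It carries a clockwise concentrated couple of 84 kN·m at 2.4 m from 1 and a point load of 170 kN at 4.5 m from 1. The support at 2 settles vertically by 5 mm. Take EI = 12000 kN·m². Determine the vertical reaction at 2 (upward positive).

Release the roller at 2. Primary structure: cantilever fixed at 1.
Free-end deflection of the primary structure under the applied loading (downward +):
  clockwise couple 84 at a = 2.4: M₀a(2L − a)/(2EI) = 967.7/EI
  point load 170 at a = 4.5: Pa²(3L − a)/(6EI) = 7746/EI
  δ_0 = 8713/EI
Flexibility coefficient — unit upward force at 2: δ_{22} = L³/(3EI) = 72/EI.
With EI = 12000 kN·m²: δ_0 = 0.72611 m and δ_{22} = 0.006 m/kN.
Compatibility — the beam at 2 must follow the support down by 0.005 m: δ_0 − R_2·δ_{22} = 0.005, so R_2 = (0.72611 − 0.005)/0.006 = 120.2 kN.

R_2 = 120.2 kN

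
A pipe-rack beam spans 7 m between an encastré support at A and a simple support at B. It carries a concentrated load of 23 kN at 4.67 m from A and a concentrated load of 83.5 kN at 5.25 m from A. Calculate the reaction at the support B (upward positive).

Take the reaction at B as the redundant and release it; the primary structure is a cantilever fixed at A.
Downward deflection at the released point B due to the loads:
  point load 23 at a = 4.67: Pa²(3L − a)/(6EI) = 1365/EI
  point load 83.5 at a = 5.25: Pa²(3L − a)/(6EI) = 6041/EI
  δ_0 = 7407/EI
Flexibility coefficient — unit upward force at B: δ_{BB} = L³/(3EI) = 114.3/EI.
Compatibility at B: δ_0 − R_B·δ_{BB} = 0, so R_B = 7407/114.3 = 64.78 kN.

R_B = 64.78 kN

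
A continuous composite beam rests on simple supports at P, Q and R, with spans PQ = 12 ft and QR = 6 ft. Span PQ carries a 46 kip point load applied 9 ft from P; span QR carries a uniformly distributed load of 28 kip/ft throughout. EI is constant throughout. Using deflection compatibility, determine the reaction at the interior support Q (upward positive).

Take M_Q as the redundant. Released structure: two simple spans PQ and QR with a hinge at Q.
Rotations at Q on the released spans (each span's end-slope, ×1/EI):
  span PQ: point load 46 at a = 9: Pab(L + a)/(6LEI) = 362.2/EI
  span QR: UDL 28: wL³/(24EI) = 252/EI
  relative rotation θ_0 = (362.2 + 252)/EI = 614.2/EI
A unit hogging moment at Q produces rotation L₁/(3EI) + L₂/(3EI) = 6/EI.
Compatibility: M_Q·(L₁+L₂)/(3EI) = θ_0, giving M_Q = 102.4 kip·ft (hogging).
Span PQ, ΣM about P with M_Q applied at Q: R_Q^{PQ}·12 = 414 + 102.4, so R_Q^{PQ} = 43.03 kip and R_P = 46 − 43.03 = 2.969 kip.
Span QR, ΣM about R: R_Q^{QR}·6 = 504 + 102.4, so R_Q^{QR} = 101.1 kip and R_R = 168 − 101.1 = 66.94 kip.
R_Q = 43.03 + 101.1 = 144.1 kip.

R_Q = 144.1 kip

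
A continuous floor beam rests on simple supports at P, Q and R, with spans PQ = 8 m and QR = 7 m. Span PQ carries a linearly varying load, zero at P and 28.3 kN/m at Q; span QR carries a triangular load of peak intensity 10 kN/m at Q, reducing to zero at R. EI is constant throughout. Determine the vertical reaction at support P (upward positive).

R_P = 27.78 kN

Insert a hinge at Q; M_Q is the redundant, and each span becomes simply supported.
Discontinuity in slope at Q on the released structure — sum the simple-span end rotations:
  span PQ: triangular load, peak 28.3: w₀L³/(45EI) = 322/EI
  span QR: triangular load, peak 10: w₀L³/(45EI) = 76.22/EI
  relative rotation θ_0 = (322 + 76.22)/EI = 398.2/EI
A unit hogging moment at Q produces rotation L₁/(3EI) + L₂/(3EI) = 5/EI.
Slope continuity at Q: θ_0 = M_Q·5/EI, so M_Q = 398.2/5 = 79.64 kN·m (hogging).
Span PQ, ΣM about P with M_Q applied at Q: R_Q^{PQ}·8 = 603.7 + 79.64, so R_Q^{PQ} = 85.42 kN and R_P = 113.2 − 85.42 = 27.78 kN.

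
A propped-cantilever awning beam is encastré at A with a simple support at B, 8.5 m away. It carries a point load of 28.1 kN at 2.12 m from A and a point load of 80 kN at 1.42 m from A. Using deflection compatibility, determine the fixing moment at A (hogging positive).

Take the reaction at B as the redundant and release it; the primary structure is a cantilever fixed at A.
Primary-structure tip deflection at B by superposition:
  point load 28.1 at a = 2.12: Pa²(3L − a)/(6EI) = 492.1/EI
  point load 80 at a = 1.42: Pa²(3L − a)/(6EI) = 647.4/EI
  δ_0 = 1140/EI
Flexibility coefficient — unit upward force at B: δ_{BB} = L³/(3EI) = 204.7/EI.
Compatibility at B: δ_0 − R_B·δ_{BB} = 0, so R_B = 1140/204.7 = 5.567 kN.
Moment equilibrium about A: M_A = Σ(load moments about A) − R_B·L = 173.2 − 5.567×8.5 = 125.9 kN·m.

M_A = 125.9 kN·m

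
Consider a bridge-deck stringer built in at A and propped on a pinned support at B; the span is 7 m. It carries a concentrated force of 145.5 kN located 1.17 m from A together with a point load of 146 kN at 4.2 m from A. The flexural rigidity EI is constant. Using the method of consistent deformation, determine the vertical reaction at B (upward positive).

Remove the prop at B; the released (primary) structure is a cantilever built in at A.
Deflection at B on the released cantilever, summing each load's contribution:
  point load 145.5 at a = 1.17: Pa²(3L − a)/(6EI) = 658.3/EI
  point load 146 at a = 4.2: Pa²(3L − a)/(6EI) = 7211/EI
  δ_0 = 7870/EI
Tip deflection under a unit load at B: L³/(3EI) = 114.3/EI.
Compatibility at B: δ_0 − R_B·δ_{BB} = 0, so R_B = 7870/114.3 = 68.83 kN.

R_B = 68.83 kN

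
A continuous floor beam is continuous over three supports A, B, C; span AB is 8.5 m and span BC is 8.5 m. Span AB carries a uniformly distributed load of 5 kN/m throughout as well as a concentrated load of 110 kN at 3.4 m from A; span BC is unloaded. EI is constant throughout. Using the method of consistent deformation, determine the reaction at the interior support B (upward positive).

R_B = 89.04 kN

Release continuity at B by inserting a hinge; the redundant is the internal moment M_B. The primary structure is two simply-supported spans AB and BC.
Rotations at B on the released spans (each span's end-slope, ×1/EI):
  span AB: UDL 5: wL³/(24EI) = 127.9/EI
  span AB: point load 110 at a = 3.4: Pab(L + a)/(6LEI) = 445.1/EI
  relative rotation θ_0 = (573 + 0)/EI = 573/EI
A unit hogging moment at B produces rotation L₁/(3EI) + L₂/(3EI) = 5.667/EI.
Compatibility: M_B·(L₁+L₂)/(3EI) = θ_0, giving M_B = 101.1 kN·m (hogging).
Span AB, ΣM about A with M_B applied at B: R_B^{AB}·8.5 = 554.6 + 101.1, so R_B^{AB} = 77.15 kN and R_A = 152.5 − 77.15 = 75.35 kN.
Span BC, ΣM about C: R_B^{BC}·8.5 = 0 + 101.1, so R_B^{BC} = 11.9 kN and R_C = 0 − 11.9 = -11.9 kN.
R_B = 77.15 + 11.9 = 89.04 kN.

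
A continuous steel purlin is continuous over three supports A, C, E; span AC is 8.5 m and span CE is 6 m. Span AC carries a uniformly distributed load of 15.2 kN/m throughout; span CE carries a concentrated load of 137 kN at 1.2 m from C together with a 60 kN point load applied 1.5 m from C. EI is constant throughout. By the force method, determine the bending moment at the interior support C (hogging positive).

M_C = 153.9 kN·m

Insert a hinge at C; M_C is the redundant, and each span becomes simply supported.
End slopes at the hinge C, treating each span as simply supported:
  span AC: UDL 15.2: wL³/(24EI) = 388.9/EI
  span CE: point load 137 at a = 1.2: Pab(L + b)/(6LEI) = 236.7/EI
  span CE: point load 60 at a = 1.5: Pab(L + b)/(6LEI) = 118.1/EI
  relative rotation θ_0 = (388.9 + 354.9)/EI = 743.8/EI
A unit hogging moment at C produces rotation L₁/(3EI) + L₂/(3EI) = 4.833/EI.
Slope continuity at C: θ_0 = M_C·4.833/EI, so M_C = 743.8/4.833 = 153.9 kN·m (hogging).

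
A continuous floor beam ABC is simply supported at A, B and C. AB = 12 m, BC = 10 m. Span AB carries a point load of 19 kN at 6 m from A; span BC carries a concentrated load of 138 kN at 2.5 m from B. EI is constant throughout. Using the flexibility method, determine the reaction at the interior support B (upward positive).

R_B = 136.1 kN

Take M_B as the redundant. Released structure: two simple spans AB and BC with a hinge at B.
End slopes at the hinge B, treating each span as simply supported:
  span AB: point load 19 at a = 6: Pab(L + a)/(6LEI) = 171/EI
  span BC: point load 138 at a = 2.5: Pab(L + b)/(6LEI) = 754.7/EI
  relative rotation θ_0 = (171 + 754.7)/EI = 925.7/EI
A unit hogging moment at B produces rotation L₁/(3EI) + L₂/(3EI) = 7.333/EI.
Slope continuity at B: θ_0 = M_B·7.333/EI, so M_B = 925.7/7.333 = 126.2 kN·m (hogging).
Span AB, ΣM about A with M_B applied at B: R_B^{AB}·12 = 114 + 126.2, so R_B^{AB} = 20.02 kN and R_A = 19 − 20.02 = -1.019 kN.
Span BC, ΣM about C: R_B^{BC}·10 = 1035 + 126.2, so R_B^{BC} = 116.1 kN and R_C = 138 − 116.1 = 21.88 kN.
R_B = 20.02 + 116.1 = 136.1 kN.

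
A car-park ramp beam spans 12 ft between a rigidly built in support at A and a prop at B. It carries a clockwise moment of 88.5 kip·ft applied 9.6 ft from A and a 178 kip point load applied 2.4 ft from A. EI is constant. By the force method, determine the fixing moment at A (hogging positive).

M_A = 268.6 kip·ft

Take the reaction at B as the redundant and release it; the primary structure is a cantilever fixed at A.
Deflection at B on the released cantilever, summing each load's contribution:
  clockwise couple 88.5 at a = 9.6: M₀a(2L − a)/(2EI) = 6117/EI
  point load 178 at a = 2.4: Pa²(3L − a)/(6EI) = 5742/EI
  δ_0 = 11859/EI
Flexibility coefficient — unit upward force at B: δ_{BB} = L³/(3EI) = 576/EI.
The prop prevents deflection at B: R_B = δ_0/δ_{BB} = 11859/576 = 20.59 kip.
Moment equilibrium about A: M_A = Σ(load moments about A) − R_B·L = 515.7 − 20.59×12 = 268.6 kip·ft.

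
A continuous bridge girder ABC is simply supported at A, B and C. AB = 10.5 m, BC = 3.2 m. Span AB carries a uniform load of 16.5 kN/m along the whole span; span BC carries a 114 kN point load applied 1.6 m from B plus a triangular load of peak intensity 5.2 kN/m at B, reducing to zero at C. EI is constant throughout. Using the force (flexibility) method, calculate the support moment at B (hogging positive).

M_B = 191.1 kN·m

Insert a hinge at B; M_B is the redundant, and each span becomes simply supported.
End slopes at the hinge B, treating each span as simply supported:
  span AB: UDL 16.5: wL³/(24EI) = 795.9/EI
  span BC: point load 114 at a = 1.6: Pab(L + b)/(6LEI) = 72.96/EI
  span BC: triangular load, peak 5.2: w₀L³/(45EI) = 3.787/EI
  relative rotation θ_0 = (795.9 + 76.75)/EI = 872.6/EI
A unit hogging moment at B produces rotation L₁/(3EI) + L₂/(3EI) = 4.567/EI.
Compatibility: M_B·(L₁+L₂)/(3EI) = θ_0, giving M_B = 191.1 kN·m (hogging).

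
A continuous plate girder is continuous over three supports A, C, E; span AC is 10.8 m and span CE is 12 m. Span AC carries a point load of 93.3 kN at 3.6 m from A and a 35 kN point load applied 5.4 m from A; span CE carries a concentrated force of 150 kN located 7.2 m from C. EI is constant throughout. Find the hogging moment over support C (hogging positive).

M_C = 263.4 kN·m

Release continuity at C by inserting a hinge; the redundant is the internal moment M_C. The primary structure is two simply-supported spans AC and CE.
Discontinuity in slope at C on the released structure — sum the simple-span end rotations:
  span AC: point load 93.3 at a = 3.6: Pab(L + a)/(6LEI) = 537.4/EI
  span AC: point load 35 at a = 5.4: Pab(L + a)/(6LEI) = 255.2/EI
  span CE: point load 150 at a = 7.2: Pab(L + b)/(6LEI) = 1210/EI
  relative rotation θ_0 = (792.6 + 1210)/EI = 2002/EI
A unit hogging moment at C produces rotation L₁/(3EI) + L₂/(3EI) = 7.6/EI.
Slope continuity at C: θ_0 = M_C·7.6/EI, so M_C = 2002/7.6 = 263.4 kN·m (hogging).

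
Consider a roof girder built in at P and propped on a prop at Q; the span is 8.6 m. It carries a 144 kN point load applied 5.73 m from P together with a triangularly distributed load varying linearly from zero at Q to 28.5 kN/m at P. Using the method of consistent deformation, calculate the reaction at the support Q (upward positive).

R_Q = 99.1 kN

Choose R_Q as the redundant. The primary structure is the cantilever fixed at P.
Deflection at Q on the released cantilever, summing each load's contribution:
  point load 144 at a = 5.73: Pa²(3L − a)/(6EI) = 15815/EI
  triangular load, peak 28.5 at the fixed end: w₀L⁴/(30EI) = 5197/EI
  δ_0 = 21012/EI
Tip deflection under a unit load at Q: L³/(3EI) = 212/EI.
Compatibility at Q: δ_0 − R_Q·δ_{QQ} = 0, so R_Q = 21012/212 = 99.1 kN.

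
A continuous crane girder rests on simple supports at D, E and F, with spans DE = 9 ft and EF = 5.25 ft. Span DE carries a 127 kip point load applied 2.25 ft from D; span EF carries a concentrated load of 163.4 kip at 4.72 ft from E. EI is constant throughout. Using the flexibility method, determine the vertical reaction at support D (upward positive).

R_D = 84.1 kip

Release continuity at E by inserting a hinge; the redundant is the internal moment M_E. The primary structure is two simply-supported spans DE and EF.
End slopes at the hinge E, treating each span as simply supported:
  span DE: point load 127 at a = 2.25: Pab(L + a)/(6LEI) = 401.8/EI
  span EF: point load 163.4 at a = 4.72: Pab(L + b)/(6LEI) = 75/EI
  relative rotation θ_0 = (401.8 + 75)/EI = 476.8/EI
A unit hogging moment at E produces rotation L₁/(3EI) + L₂/(3EI) = 4.75/EI.
Slope continuity at E: θ_0 = M_E·4.75/EI, so M_E = 476.8/4.75 = 100.4 kip·ft (hogging).
Span DE, ΣM about D with M_E applied at E: R_E^{DE}·9 = 285.8 + 100.4, so R_E^{DE} = 42.9 kip and R_D = 127 − 42.9 = 84.1 kip.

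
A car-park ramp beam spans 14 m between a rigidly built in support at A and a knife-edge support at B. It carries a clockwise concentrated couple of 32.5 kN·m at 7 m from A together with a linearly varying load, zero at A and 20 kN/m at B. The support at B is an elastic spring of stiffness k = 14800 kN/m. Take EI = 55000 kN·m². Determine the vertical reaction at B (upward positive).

Choose R_B as the redundant. The primary structure is the cantilever fixed at A.
Primary-structure tip deflection at B by superposition:
  clockwise couple 32.5 at a = 7: M₀a(2L − a)/(2EI) = 2389/EI
  triangular load, peak 20 at the free end: 11w₀L⁴/(120EI) = 70429/EI
  δ_0 = 72818/EI
Flexibility coefficient — unit upward force at B: δ_{BB} = L³/(3EI) = 914.7/EI.
With EI = 55000 kN·m²: δ_0 = 1.324 m and δ_{BB} = 0.01663 m/kN.
Compatibility — the spring shortens by R_B/k under the reaction it provides: δ_0 − R_B·δ_{BB} = R_B/k. With 1/k = 0.000068 m/kN, R_B = δ_0 / (δ_{BB} + 1/k) = 1.324 / (0.01663 + 0.000068) = 79.29 kN.

R_B = 79.29 kN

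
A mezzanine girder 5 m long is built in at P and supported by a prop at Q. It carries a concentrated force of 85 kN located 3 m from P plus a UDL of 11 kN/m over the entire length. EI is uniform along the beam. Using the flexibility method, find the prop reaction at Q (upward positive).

Release the roller at Q. Primary structure: cantilever fixed at P.
Free-end deflection of the primary structure under the applied loading (downward +):
  point load 85 at a = 3: Pa²(3L − a)/(6EI) = 1530/EI
  UDL 11: wL⁴/(8EI) = 859.4/EI
  δ_0 = 2389/EI
Flexibility coefficient — unit upward force at Q: δ_{QQ} = L³/(3EI) = 41.67/EI.
Compatibility at Q: δ_0 − R_Q·δ_{QQ} = 0, so R_Q = 2389/41.67 = 57.34 kN.

R_Q = 57.34 kN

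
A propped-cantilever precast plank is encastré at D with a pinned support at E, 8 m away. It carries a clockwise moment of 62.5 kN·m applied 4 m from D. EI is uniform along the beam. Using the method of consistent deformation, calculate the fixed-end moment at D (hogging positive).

M_D = -7.812 kN·m

Take the reaction at E as the redundant and release it; the primary structure is a cantilever fixed at D.
Primary-structure tip deflection at E by superposition:
  clockwise couple 62.5 at a = 4: M₀a(2L − a)/(2EI) = 1500/EI
Flexibility coefficient — unit upward force at E: δ_{EE} = L³/(3EI) = 170.7/EI.
Compatibility at E: δ_0 − R_E·δ_{EE} = 0, so R_E = 1500/170.7 = 8.789 kN.
Moment equilibrium about D: M_D = Σ(load moments about D) − R_E·L = 62.5 − 8.789×8 = -7.812 kN·m.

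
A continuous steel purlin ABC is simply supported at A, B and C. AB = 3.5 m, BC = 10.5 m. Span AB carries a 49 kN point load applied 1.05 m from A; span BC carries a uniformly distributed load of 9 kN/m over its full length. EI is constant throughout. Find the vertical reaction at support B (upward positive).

Insert a hinge at B; M_B is the redundant, and each span becomes simply supported.
Discontinuity in slope at B on the released structure — sum the simple-span end rotations:
  span AB: point load 49 at a = 1.05: Pab(L + a)/(6LEI) = 27.31/EI
  span BC: UDL 9: wL³/(24EI) = 434.1/EI
  relative rotation θ_0 = (27.31 + 434.1)/EI = 461.4/EI
A unit hogging moment at B produces rotation L₁/(3EI) + L₂/(3EI) = 4.667/EI.
Slope continuity at B: θ_0 = M_B·4.667/EI, so M_B = 461.4/4.667 = 98.88 kN·m (hogging).
Span AB, ΣM about A with M_B applied at B: R_B^{AB}·3.5 = 51.45 + 98.88, so R_B^{AB} = 42.95 kN and R_A = 49 − 42.95 = 6.05 kN.
Span BC, ΣM about C: R_B^{BC}·10.5 = 496.1 + 98.88, so R_B^{BC} = 56.67 kN and R_C = 94.5 − 56.67 = 37.83 kN.
R_B = 42.95 + 56.67 = 99.62 kN.

R_B = 99.62 kN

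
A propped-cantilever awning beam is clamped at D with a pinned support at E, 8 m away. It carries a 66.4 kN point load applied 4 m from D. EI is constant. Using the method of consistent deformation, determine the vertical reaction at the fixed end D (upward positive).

R_D = 45.65 kN

Take the reaction at E as the redundant and release it; the primary structure is a cantilever fixed at D.
Free-end deflection of the primary structure under the applied loading (downward +):
  point load 66.4 at a = 4: Pa²(3L − a)/(6EI) = 3541/EI
Flexibility coefficient — unit upward force at E: δ_{EE} = L³/(3EI) = 170.7/EI.
Compatibility at E: δ_0 − R_E·δ_{EE} = 0, so R_E = 3541/170.7 = 20.75 kN.
Vertical equilibrium: R_D = ΣP − R_E = 66.4 − 20.75 = 45.65 kN.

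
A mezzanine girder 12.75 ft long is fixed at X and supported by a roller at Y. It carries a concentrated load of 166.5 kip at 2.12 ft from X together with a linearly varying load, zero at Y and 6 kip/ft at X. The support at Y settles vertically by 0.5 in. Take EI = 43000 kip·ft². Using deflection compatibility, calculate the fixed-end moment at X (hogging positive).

M_X = 367.9 kip·ft

Remove the prop at Y; the released (primary) structure is a cantilever built in at X.
Primary-structure tip deflection at Y by superposition:
  point load 166.5 at a = 2.12: Pa²(3L − a)/(6EI) = 4506/EI
  triangular load, peak 6 at the fixed end: w₀L⁴/(30EI) = 5285/EI
  δ_0 = 9791/EI
Flexibility coefficient — unit upward force at Y: δ_{YY} = L³/(3EI) = 690.9/EI.
With EI = 43000 kip·ft²: δ_0 = 0.22771 ft and δ_{YY} = 0.016067 ft/kip.
Compatibility — the beam at Y must follow the support down by 0.04167 ft: δ_0 − R_Y·δ_{YY} = 0.04167, so R_Y = (0.22771 − 0.04167)/0.016067 = 11.58 kip.
Moment equilibrium about X: M_X = Σ(load moments about X) − R_Y·L = 515.5 − 11.58×12.75 = 367.9 kip·ft.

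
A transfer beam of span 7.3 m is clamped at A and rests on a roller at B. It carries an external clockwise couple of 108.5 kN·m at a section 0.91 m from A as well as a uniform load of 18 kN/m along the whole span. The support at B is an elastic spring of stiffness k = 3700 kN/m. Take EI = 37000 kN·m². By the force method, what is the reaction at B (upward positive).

R_B = 50.59 kN

Take the reaction at B as the redundant and release it; the primary structure is a cantilever fixed at A.
Downward deflection at the released point B due to the loads:
  clockwise couple 108.5 at a = 0.91: M₀a(2L − a)/(2EI) = 675.8/EI
  UDL 18: wL⁴/(8EI) = 6390/EI
  δ_0 = 7065/EI
Tip deflection under a unit load at B: L³/(3EI) = 129.7/EI.
With EI = 37000 kN·m²: δ_0 = 0.19096 m and δ_{BB} = 0.003505 m/kN.
Compatibility — the spring shortens by R_B/k under the reaction it provides: δ_0 − R_B·δ_{BB} = R_B/k. With 1/k = 0.00027 m/kN, R_B = δ_0 / (δ_{BB} + 1/k) = 0.19096 / (0.003505 + 0.00027) = 50.59 kN.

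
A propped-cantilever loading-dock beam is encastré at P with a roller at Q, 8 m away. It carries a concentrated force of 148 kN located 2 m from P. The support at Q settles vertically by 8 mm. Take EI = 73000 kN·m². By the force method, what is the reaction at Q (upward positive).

Release the roller at Q. Primary structure: cantilever fixed at P.
Primary-structure tip deflection at Q by superposition:
  point load 148 at a = 2: Pa²(3L − a)/(6EI) = 2171/EI
Flexibility coefficient — unit upward force at Q: δ_{QQ} = L³/(3EI) = 170.7/EI.
With EI = 73000 kN·m²: δ_0 = 0.029735 m and δ_{QQ} = 0.002338 m/kN.
Compatibility — the beam at Q must follow the support down by 0.008 m: δ_0 − R_Q·δ_{QQ} = 0.008, so R_Q = (0.029735 − 0.008)/0.002338 = 9.297 kN.

R_Q = 9.297 kN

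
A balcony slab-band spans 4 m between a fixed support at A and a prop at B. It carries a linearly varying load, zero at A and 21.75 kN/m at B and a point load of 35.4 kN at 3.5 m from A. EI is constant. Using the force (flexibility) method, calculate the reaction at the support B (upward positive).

Release the roller at B. Primary structure: cantilever fixed at A.
Free-end deflection of the primary structure under the applied loading (downward +):
  triangular load, peak 21.75 at the free end: 11w₀L⁴/(120EI) = 510.4/EI
  point load 35.4 at a = 3.5: Pa²(3L − a)/(6EI) = 614.3/EI
  δ_0 = 1125/EI
Tip deflection under a unit load at B: L³/(3EI) = 21.33/EI.
Compatibility at B: δ_0 − R_B·δ_{BB} = 0, so R_B = 1125/21.33 = 52.72 kN.

R_B = 52.72 kN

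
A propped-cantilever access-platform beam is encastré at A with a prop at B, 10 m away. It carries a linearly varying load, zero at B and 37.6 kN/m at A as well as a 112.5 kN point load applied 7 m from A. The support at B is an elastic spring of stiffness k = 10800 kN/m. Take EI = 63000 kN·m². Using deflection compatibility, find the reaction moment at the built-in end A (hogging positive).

M_A = 421.6 kN·m

Remove the prop at B; the released (primary) structure is a cantilever built in at A.
Free-end deflection of the primary structure under the applied loading (downward +):
  triangular load, peak 37.6 at the fixed end: w₀L⁴/(30EI) = 12533/EI
  point load 112.5 at a = 7: Pa²(3L − a)/(6EI) = 21131/EI
  δ_0 = 33665/EI
Tip deflection under a unit load at B: L³/(3EI) = 333.3/EI.
With EI = 63000 kN·m²: δ_0 = 0.53436 m and δ_{BB} = 0.005291 m/kN.
Compatibility — the spring shortens by R_B/k under the reaction it provides: δ_0 − R_B·δ_{BB} = R_B/k. With 1/k = 0.000093 m/kN, R_B = δ_0 / (δ_{BB} + 1/k) = 0.53436 / (0.005291 + 0.000093) = 99.26 kN.
Moment equilibrium about A: M_A = Σ(load moments about A) − R_B·L = 1414 − 99.26×10 = 421.6 kN·m.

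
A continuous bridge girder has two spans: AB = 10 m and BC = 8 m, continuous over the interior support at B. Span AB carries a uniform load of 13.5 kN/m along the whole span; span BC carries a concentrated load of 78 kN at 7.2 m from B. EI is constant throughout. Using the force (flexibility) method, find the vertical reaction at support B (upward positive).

Take M_B as the redundant. Released structure: two simple spans AB and BC with a hinge at B.
Discontinuity in slope at B on the released structure — sum the simple-span end rotations:
  span AB: UDL 13.5: wL³/(24EI) = 562.5/EI
  span BC: point load 78 at a = 7.2: Pab(L + b)/(6LEI) = 82.37/EI
  relative rotation θ_0 = (562.5 + 82.37)/EI = 644.9/EI
A unit hogging moment at B produces rotation L₁/(3EI) + L₂/(3EI) = 6/EI.
Slope continuity at B: θ_0 = M_B·6/EI, so M_B = 644.9/6 = 107.5 kN·m (hogging).
Span AB, ΣM about A with M_B applied at B: R_B^{AB}·10 = 675 + 107.5, so R_B^{AB} = 78.25 kN and R_A = 135 − 78.25 = 56.75 kN.
Span BC, ΣM about C: R_B^{BC}·8 = 62.4 + 107.5, so R_B^{BC} = 21.23 kN and R_C = 78 − 21.23 = 56.77 kN.
R_B = 78.25 + 21.23 = 99.48 kN.

R_B = 99.48 kN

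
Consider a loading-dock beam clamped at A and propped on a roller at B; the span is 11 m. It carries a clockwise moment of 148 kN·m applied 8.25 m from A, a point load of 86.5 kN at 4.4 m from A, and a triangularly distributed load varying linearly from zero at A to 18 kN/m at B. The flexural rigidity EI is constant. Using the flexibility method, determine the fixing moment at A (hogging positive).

Take the reaction at B as the redundant and release it; the primary structure is a cantilever fixed at A.
Free-end deflection of the primary structure under the applied loading (downward +):
  clockwise couple 148 at a = 8.25: M₀a(2L − a)/(2EI) = 8394/EI
  point load 86.5 at a = 4.4: Pa²(3L − a)/(6EI) = 7982/EI
  triangular load, peak 18 at the free end: 11w₀L⁴/(120EI) = 24158/EI
  δ_0 = 40534/EI
Flexibility coefficient — unit upward force at B: δ_{BB} = L³/(3EI) = 443.7/EI.
The prop prevents deflection at B: R_B = δ_0/δ_{BB} = 40534/443.7 = 91.36 kN.
Moment equilibrium about A: M_A = Σ(load moments about A) − R_B·L = 1255 − 91.36×11 = 249.6 kN·m.

M_A = 249.6 kN·m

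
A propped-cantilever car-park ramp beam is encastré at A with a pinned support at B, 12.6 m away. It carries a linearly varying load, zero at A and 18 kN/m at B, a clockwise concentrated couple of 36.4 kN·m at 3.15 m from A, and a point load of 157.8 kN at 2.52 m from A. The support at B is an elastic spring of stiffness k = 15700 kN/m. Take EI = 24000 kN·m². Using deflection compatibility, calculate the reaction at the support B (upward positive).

R_B = 72.94 kN

Choose R_B as the redundant. The primary structure is the cantilever fixed at A.
Free-end deflection of the primary structure under the applied loading (downward +):
  triangular load, peak 18 at the free end: 11w₀L⁴/(120EI) = 41588/EI
  clockwise couple 36.4 at a = 3.15: M₀a(2L − a)/(2EI) = 1264/EI
  point load 157.8 at a = 2.52: Pa²(3L − a)/(6EI) = 5892/EI
  δ_0 = 48744/EI
Flexibility coefficient — unit upward force at B: δ_{BB} = L³/(3EI) = 666.8/EI.
With EI = 24000 kN·m²: δ_0 = 2.031 m and δ_{BB} = 0.027783 m/kN.
Compatibility — the spring shortens by R_B/k under the reaction it provides: δ_0 − R_B·δ_{BB} = R_B/k. With 1/k = 0.000064 m/kN, R_B = δ_0 / (δ_{BB} + 1/k) = 2.031 / (0.027783 + 0.000064) = 72.94 kN.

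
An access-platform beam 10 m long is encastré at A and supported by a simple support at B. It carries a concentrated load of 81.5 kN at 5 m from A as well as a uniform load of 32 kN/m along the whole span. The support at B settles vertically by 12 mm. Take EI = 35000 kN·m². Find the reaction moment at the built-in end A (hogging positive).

M_A = 565.4 kN·m

Remove the prop at B; the released (primary) structure is a cantilever built in at A.
Free-end deflection of the primary structure under the applied loading (downward +):
  point load 81.5 at a = 5: Pa²(3L − a)/(6EI) = 8490/EI
  UDL 32: wL⁴/(8EI) = 40000/EI
  δ_0 = 48490/EI
Tip deflection under a unit load at B: L³/(3EI) = 333.3/EI.
With EI = 35000 kN·m²: δ_0 = 1.3854 m and δ_{BB} = 0.009524 m/kN.
Compatibility — the beam at B must follow the support down by 0.012 m: δ_0 − R_B·δ_{BB} = 0.012, so R_B = (1.3854 − 0.012)/0.009524 = 144.2 kN.
Moment equilibrium about A: M_A = Σ(load moments about A) − R_B·L = 2008 − 144.2×10 = 565.4 kN·m.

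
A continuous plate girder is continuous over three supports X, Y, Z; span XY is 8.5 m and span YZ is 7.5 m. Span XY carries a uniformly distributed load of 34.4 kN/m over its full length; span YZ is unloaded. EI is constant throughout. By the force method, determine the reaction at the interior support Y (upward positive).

Release continuity at Y by inserting a hinge; the redundant is the internal moment M_Y. The primary structure is two simply-supported spans XY and YZ.
Discontinuity in slope at Y on the released structure — sum the simple-span end rotations:
  span XY: UDL 34.4: wL³/(24EI) = 880.2/EI
  relative rotation θ_0 = (880.2 + 0)/EI = 880.2/EI
A unit hogging moment at Y produces rotation L₁/(3EI) + L₂/(3EI) = 5.333/EI.
Compatibility: M_Y·(L₁+L₂)/(3EI) = θ_0, giving M_Y = 165 kN·m (hogging).
Span XY, ΣM about X with M_Y applied at Y: R_Y^{XY}·8.5 = 1243 + 165, so R_Y^{XY} = 165.6 kN and R_X = 292.4 − 165.6 = 126.8 kN.
Span YZ, ΣM about Z: R_Y^{YZ}·7.5 = 0 + 165, so R_Y^{YZ} = 22.01 kN and R_Z = 0 − 22.01 = -22.01 kN.
R_Y = 165.6 + 22.01 = 187.6 kN.

R_Y = 187.6 kN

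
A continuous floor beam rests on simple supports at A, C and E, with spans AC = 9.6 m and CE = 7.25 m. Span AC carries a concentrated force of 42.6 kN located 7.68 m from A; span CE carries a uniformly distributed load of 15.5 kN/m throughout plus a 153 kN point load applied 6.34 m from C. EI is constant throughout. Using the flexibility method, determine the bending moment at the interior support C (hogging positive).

Insert a hinge at C; M_C is the redundant, and each span becomes simply supported.
Rotations at C on the released spans (each span's end-slope, ×1/EI):
  span AC: point load 42.6 at a = 7.68: Pab(L + a)/(6LEI) = 188.4/EI
  span CE: UDL 15.5: wL³/(24EI) = 246.1/EI
  span CE: point load 153 at a = 6.34: Pab(L + b)/(6LEI) = 165.6/EI
  relative rotation θ_0 = (188.4 + 411.7)/EI = 600.1/EI
A unit hogging moment at C produces rotation L₁/(3EI) + L₂/(3EI) = 5.617/EI.
Slope continuity at C: θ_0 = M_C·5.617/EI, so M_C = 600.1/5.617 = 106.9 kN·m (hogging).

M_C = 106.9 kN·m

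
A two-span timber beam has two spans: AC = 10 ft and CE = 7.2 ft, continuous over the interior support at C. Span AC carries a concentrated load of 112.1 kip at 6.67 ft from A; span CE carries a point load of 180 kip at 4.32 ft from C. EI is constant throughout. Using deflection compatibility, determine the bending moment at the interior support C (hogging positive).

Take M_C as the redundant. Released structure: two simple spans AC and CE with a hinge at C.
Discontinuity in slope at C on the released structure — sum the simple-span end rotations:
  span AC: point load 112.1 at a = 6.67: Pab(L + a)/(6LEI) = 691.8/EI
  span CE: point load 180 at a = 4.32: Pab(L + b)/(6LEI) = 522.5/EI
  relative rotation θ_0 = (691.8 + 522.5)/EI = 1214/EI
A unit hogging moment at C produces rotation L₁/(3EI) + L₂/(3EI) = 5.733/EI.
Slope continuity at C: θ_0 = M_C·5.733/EI, so M_C = 1214/5.733 = 211.8 kip·ft (hogging).

M_C = 211.8 kip·ft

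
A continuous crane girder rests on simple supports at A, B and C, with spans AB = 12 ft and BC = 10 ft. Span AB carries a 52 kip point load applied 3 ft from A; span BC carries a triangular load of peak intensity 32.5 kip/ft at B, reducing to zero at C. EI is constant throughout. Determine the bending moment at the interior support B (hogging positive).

M_B = 138.4 kip·ft

Insert a hinge at B; M_B is the redundant, and each span becomes simply supported.
Rotations at B on the released spans (each span's end-slope, ×1/EI):
  span AB: point load 52 at a = 3: Pab(L + a)/(6LEI) = 292.5/EI
  span BC: triangular load, peak 32.5: w₀L³/(45EI) = 722.2/EI
  relative rotation θ_0 = (292.5 + 722.2)/EI = 1015/EI
A unit hogging moment at B produces rotation L₁/(3EI) + L₂/(3EI) = 7.333/EI.
Slope continuity at B: θ_0 = M_B·7.333/EI, so M_B = 1015/7.333 = 138.4 kip·ft (hogging).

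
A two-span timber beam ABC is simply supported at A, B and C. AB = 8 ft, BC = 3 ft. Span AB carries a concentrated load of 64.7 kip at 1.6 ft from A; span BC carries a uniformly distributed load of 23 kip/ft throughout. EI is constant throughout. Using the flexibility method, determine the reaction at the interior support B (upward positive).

R_B = 67.24 kip

Release continuity at B by inserting a hinge; the redundant is the internal moment M_B. The primary structure is two simply-supported spans AB and BC.
End slopes at the hinge B, treating each span as simply supported:
  span AB: point load 64.7 at a = 1.6: Pab(L + a)/(6LEI) = 132.5/EI
  span BC: UDL 23: wL³/(24EI) = 25.88/EI
  relative rotation θ_0 = (132.5 + 25.88)/EI = 158.4/EI
A unit hogging moment at B produces rotation L₁/(3EI) + L₂/(3EI) = 3.667/EI.
Slope continuity at B: θ_0 = M_B·3.667/EI, so M_B = 158.4/3.667 = 43.19 kip·ft (hogging).
Span AB, ΣM about A with M_B applied at B: R_B^{AB}·8 = 103.5 + 43.19, so R_B^{AB} = 18.34 kip and R_A = 64.7 − 18.34 = 46.36 kip.
Span BC, ΣM about C: R_B^{BC}·3 = 103.5 + 43.19, so R_B^{BC} = 48.9 kip and R_C = 69 − 48.9 = 20.1 kip.
R_B = 18.34 + 48.9 = 67.24 kip.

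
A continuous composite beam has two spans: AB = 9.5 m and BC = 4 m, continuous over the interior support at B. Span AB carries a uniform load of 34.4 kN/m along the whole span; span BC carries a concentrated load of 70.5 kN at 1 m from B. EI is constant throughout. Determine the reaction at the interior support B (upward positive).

R_B = 318.2 kN

Take M_B as the redundant. Released structure: two simple spans AB and BC with a hinge at B.
Discontinuity in slope at B on the released structure — sum the simple-span end rotations:
  span AB: UDL 34.4: wL³/(24EI) = 1229/EI
  span BC: point load 70.5 at a = 1: Pab(L + b)/(6LEI) = 61.69/EI
  relative rotation θ_0 = (1229 + 61.69)/EI = 1291/EI
A unit hogging moment at B produces rotation L₁/(3EI) + L₂/(3EI) = 4.5/EI.
Compatibility: M_B·(L₁+L₂)/(3EI) = θ_0, giving M_B = 286.8 kN·m (hogging).
Span AB, ΣM about A with M_B applied at B: R_B^{AB}·9.5 = 1552 + 286.8, so R_B^{AB} = 193.6 kN and R_A = 326.8 − 193.6 = 133.2 kN.
Span BC, ΣM about C: R_B^{BC}·4 = 211.5 + 286.8, so R_B^{BC} = 124.6 kN and R_C = 70.5 − 124.6 = -54.07 kN.
R_B = 193.6 + 124.6 = 318.2 kN.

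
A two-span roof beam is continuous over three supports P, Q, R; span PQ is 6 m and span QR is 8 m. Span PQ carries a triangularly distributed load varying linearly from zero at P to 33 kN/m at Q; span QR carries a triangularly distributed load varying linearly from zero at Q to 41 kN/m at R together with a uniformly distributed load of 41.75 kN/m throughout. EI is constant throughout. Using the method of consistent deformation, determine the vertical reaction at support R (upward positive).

Release continuity at Q by inserting a hinge; the redundant is the internal moment M_Q. The primary structure is two simply-supported spans PQ and QR.
End slopes at the hinge Q, treating each span as simply supported:
  span PQ: triangular load, peak 33: w₀L³/(45EI) = 158.4/EI
  span QR: triangular load, peak 41: 7w₀L³/(360EI) = 408.2/EI
  span QR: UDL 41.75: wL³/(24EI) = 890.7/EI
  relative rotation θ_0 = (158.4 + 1299)/EI = 1457/EI
A unit hogging moment at Q produces rotation L₁/(3EI) + L₂/(3EI) = 4.667/EI.
Compatibility: M_Q·(L₁+L₂)/(3EI) = θ_0, giving M_Q = 312.3 kN·m (hogging).
Span QR, ΣM about R: R_Q^{QR}·8 = 1773 + 312.3, so R_Q^{QR} = 260.7 kN and R_R = 498 − 260.7 = 237.3 kN.

R_R = 237.3 kN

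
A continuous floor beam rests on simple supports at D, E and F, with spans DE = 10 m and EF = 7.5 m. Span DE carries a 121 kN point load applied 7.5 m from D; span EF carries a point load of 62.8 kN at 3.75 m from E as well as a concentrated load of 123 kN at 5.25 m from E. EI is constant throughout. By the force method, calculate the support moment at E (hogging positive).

Take M_E as the redundant. Released structure: two simple spans DE and EF with a hinge at E.
Rotations at E on the released spans (each span's end-slope, ×1/EI):
  span DE: point load 121 at a = 7.5: Pab(L + a)/(6LEI) = 661.7/EI
  span EF: point load 62.8 at a = 3.75: Pab(L + b)/(6LEI) = 220.8/EI
  span EF: point load 123 at a = 5.25: Pab(L + b)/(6LEI) = 314.8/EI
  relative rotation θ_0 = (661.7 + 535.6)/EI = 1197/EI
A unit hogging moment at E produces rotation L₁/(3EI) + L₂/(3EI) = 5.833/EI.
Compatibility: M_E·(L₁+L₂)/(3EI) = θ_0, giving M_E = 205.3 kN·m (hogging).

M_E = 205.3 kN·m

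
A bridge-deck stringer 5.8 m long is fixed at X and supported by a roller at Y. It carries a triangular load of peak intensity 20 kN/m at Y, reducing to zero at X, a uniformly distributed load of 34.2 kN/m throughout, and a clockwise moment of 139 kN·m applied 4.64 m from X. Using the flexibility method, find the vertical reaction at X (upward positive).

R_X = 115.6 kN

Choose R_Y as the redundant. The primary structure is the cantilever fixed at X.
Primary-structure tip deflection at Y by superposition:
  triangular load, peak 20 at the free end: 11w₀L⁴/(120EI) = 2075/EI
  UDL 34.2: wL⁴/(8EI) = 4838/EI
  clockwise couple 139 at a = 4.64: M₀a(2L − a)/(2EI) = 2244/EI
  δ_0 = 9157/EI
Tip deflection under a unit load at Y: L³/(3EI) = 65.04/EI.
The prop prevents deflection at Y: R_Y = δ_0/δ_{YY} = 9157/65.04 = 140.8 kN.
Vertical equilibrium: R_X = ΣP − R_Y = 256.4 − 140.8 = 115.6 kN.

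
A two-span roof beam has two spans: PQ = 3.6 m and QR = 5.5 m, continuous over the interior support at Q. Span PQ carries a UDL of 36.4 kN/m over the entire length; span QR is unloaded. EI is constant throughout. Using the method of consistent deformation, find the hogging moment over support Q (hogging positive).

M_Q = 23.33 kN·m

Release continuity at Q by inserting a hinge; the redundant is the internal moment M_Q. The primary structure is two simply-supported spans PQ and QR.
Discontinuity in slope at Q on the released structure — sum the simple-span end rotations:
  span PQ: UDL 36.4: wL³/(24EI) = 70.76/EI
  relative rotation θ_0 = (70.76 + 0)/EI = 70.76/EI
A unit hogging moment at Q produces rotation L₁/(3EI) + L₂/(3EI) = 3.033/EI.
Slope continuity at Q: θ_0 = M_Q·3.033/EI, so M_Q = 70.76/3.033 = 23.33 kN·m (hogging).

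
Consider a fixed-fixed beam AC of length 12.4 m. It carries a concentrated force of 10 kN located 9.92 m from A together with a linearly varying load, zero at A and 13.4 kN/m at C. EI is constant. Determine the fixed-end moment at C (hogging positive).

M_C = 118.9 kN·m

Take the two fixed-end moments M_A, M_C as redundants; the released structure is the simple span AC.
On the primary (simply-supported) span, the end slopes from the loading are:
  at A: point load 10 at a = 9.92: Pab(L + b)/(6LEI) = 49.2/EI
  at C: point load 10 at a = 9.92: Pab(L + a)/(6LEI) = 73.8/EI
  at A: triangular load, peak 13.4: 7w₀L³/(360EI) = 496.8/EI
  at C: triangular load, peak 13.4: w₀L³/(45EI) = 567.8/EI
  θ_A0 = 546/EI,  θ_C0 = 641.6/EI
Flexibility coefficients: a unit moment at one end gives L/(3EI) there and L/(6EI) at the far end, so f₁₁ = f₂₂ = 4.133/EI and f₁₂ = f₂₁ = 2.067/EI.
Compatibility — zero rotation at each built-in end:
  4.133 M_A + 2.067 M_C = 546
  2.067 M_A + 4.133 M_C = 641.6
Solving the pair gives M_A = 72.65 kN·m and M_C = 118.9 kN·m (hogging).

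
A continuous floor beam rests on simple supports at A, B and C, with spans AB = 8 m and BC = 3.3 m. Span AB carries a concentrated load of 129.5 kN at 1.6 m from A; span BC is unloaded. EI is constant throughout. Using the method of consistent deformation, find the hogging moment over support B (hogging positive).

Take M_B as the redundant. Released structure: two simple spans AB and BC with a hinge at B.
Discontinuity in slope at B on the released structure — sum the simple-span end rotations:
  span AB: point load 129.5 at a = 1.6: Pab(L + a)/(6LEI) = 265.2/EI
  relative rotation θ_0 = (265.2 + 0)/EI = 265.2/EI
A unit hogging moment at B produces rotation L₁/(3EI) + L₂/(3EI) = 3.767/EI.
Compatibility: M_B·(L₁+L₂)/(3EI) = θ_0, giving M_B = 70.41 kN·m (hogging).

M_B = 70.41 kN·m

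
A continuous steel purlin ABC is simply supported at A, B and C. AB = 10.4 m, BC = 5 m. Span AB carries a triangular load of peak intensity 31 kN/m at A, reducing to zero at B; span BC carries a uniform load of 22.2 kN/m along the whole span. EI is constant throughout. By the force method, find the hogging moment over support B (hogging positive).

M_B = 154.6 kN·m

Release continuity at B by inserting a hinge; the redundant is the internal moment M_B. The primary structure is two simply-supported spans AB and BC.
End slopes at the hinge B, treating each span as simply supported:
  span AB: triangular load, peak 31: 7w₀L³/(360EI) = 678/EI
  span BC: UDL 22.2: wL³/(24EI) = 115.6/EI
  relative rotation θ_0 = (678 + 115.6)/EI = 793.7/EI
A unit hogging moment at B produces rotation L₁/(3EI) + L₂/(3EI) = 5.133/EI.
Compatibility: M_B·(L₁+L₂)/(3EI) = θ_0, giving M_B = 154.6 kN·m (hogging).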